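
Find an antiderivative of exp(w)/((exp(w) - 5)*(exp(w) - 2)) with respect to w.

Let u = e^w, du = e^w dw.
The integral becomes ∫ du/((u-5)(u-2)); decompose into partial fractions.

log(exp(w) - 5)/3 - log(exp(w) - 2)/3 + C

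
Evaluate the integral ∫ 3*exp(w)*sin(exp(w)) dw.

-3*cos(exp(w)) + C

Let u = exp(w), so du = (exp(w)) dw.
Rewriting, the integral becomes 3·∫ sin(u) du = 3·-cos(u).
Substituting back, u = exp(w).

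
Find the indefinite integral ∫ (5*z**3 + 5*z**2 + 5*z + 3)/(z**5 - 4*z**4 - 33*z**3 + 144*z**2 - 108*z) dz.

Factor the denominator: z*(z - 6)*(z - 3)*(z - 1)*(z + 6).
Partial-fraction decomposition: -103/(504*(z + 6)) + 9/(35*(z - 1)) - 11/(9*(z - 3)) + 431/(360*(z - 6)) - 1/(36*z).
Integrate each term: A/(z−a) contributes A·log|z−a|.

-log(z)/36 + 431*log(z - 6)/360 - 11*log(z - 3)/9 + 9*log(z - 1)/35 - 103*log(z + 6)/504 + C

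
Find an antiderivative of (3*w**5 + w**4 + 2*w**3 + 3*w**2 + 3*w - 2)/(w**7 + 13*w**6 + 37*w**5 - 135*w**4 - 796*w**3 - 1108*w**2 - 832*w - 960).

1757*log(w - 4)/36720 + 23*log(w + 2)/180 - 1455*log(w + 4)/272 + 4471*log(w + 5)/351 - 2797*log(w + 6)/370 - 98*log(w**2 + 1)/40885 - 8*atan(w)/40885 + C

Factor the denominator: (w - 4)*(w + 2)*(w + 4)*(w + 5)*(w + 6)*(w**2 + 1).
Partial-fraction decomposition: -4*(49*w + 2)/(40885*(w**2 + 1)) - 2797/(370*(w + 6)) + 4471/(351*(w + 5)) - 1455/(272*(w + 4)) + 23/(180*(w + 2)) + 1757/(36720*(w - 4)).
Integrate each term; A/(w−a) gives A·log|w−a|; the (Bw+D)/(w²+p²) term gives a log and an atan.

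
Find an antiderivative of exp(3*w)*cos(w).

exp(3*w)*sin(w)/10 + 3*exp(3*w)*cos(w)/10 + C

Let I denote the integral. Integrate by parts with u = cos(w), dv = exp(3*w) dw, so v = exp(3*w)/3: I = exp(3*w)*cos(w)/3 + (1/3)·∫ exp(3*w)*sin(w) dw.
Apply parts again with u = sin(w), dv = exp(3*w) dw: ∫ exp(3*w)*sin(w) dw = exp(3*w)*sin(w)/3 − (1/3)·I. Substituting back brings back I: I = exp(3*w)*sin(w)/9 + exp(3*w)*cos(w)/3 − (1/9)·I.
Solving for I: (1 + 1/9)·I equals the remaining terms, so I = (9/10)·(exp(3*w)*sin(w)/9 + exp(3*w)*cos(w)/3).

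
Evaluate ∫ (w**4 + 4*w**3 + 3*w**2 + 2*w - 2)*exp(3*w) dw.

(27*w**4 + 72*w**3 + 9*w**2 + 48*w - 70)*exp(3*w)/81 + C

Use integration by parts with u = w**4 + 4*w**3 + 3*w**2 + 2*w - 2, dv = exp(3*w) dw, so v = exp(3*w)/3.
Apply parts 4 times (tabular method): alternate signs, differentiate u down to 0, integrate dv up.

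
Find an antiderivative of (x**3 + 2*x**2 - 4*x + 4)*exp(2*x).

(4*x**3 + 2*x**2 - 18*x + 25)*exp(2*x)/8 + C

Use integration by parts with u = x**3 + 2*x**2 - 4*x + 4, dv = exp(2*x) dx, so v = exp(2*x)/2.
Apply parts 3 times (tabular method): alternate signs, differentiate u down to 0, integrate dv up.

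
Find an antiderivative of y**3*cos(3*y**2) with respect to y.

y**2*sin(3*y**2)/6 + cos(3*y**2)/18 + C

Let u = y², du = 2y dy; rewrite as (1/2)∫ u^1·cos(3u) du.
Now integrate by parts 1 time.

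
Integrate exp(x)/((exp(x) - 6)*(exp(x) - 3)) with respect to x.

log(exp(x) - 6)/3 - log(exp(x) - 3)/3 + C

Let u = e^x, du = e^x dx.
The integral becomes ∫ du/((u-3)(u-6)); decompose into partial fractions.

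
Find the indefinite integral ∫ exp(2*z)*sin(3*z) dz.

2*exp(2*z)*sin(3*z)/13 - 3*exp(2*z)*cos(3*z)/13 + C

Let I denote the integral. Integrate by parts with u = sin(3*z), dv = exp(2*z) dz, so v = exp(2*z)/2: I = exp(2*z)*sin(3*z)/2 − (3/2)·∫ exp(2*z)*cos(3*z) dz.
Apply parts again with u = cos(3*z), dv = exp(2*z) dz: ∫ exp(2*z)*cos(3*z) dz = exp(2*z)*cos(3*z)/2 + (3/2)·I. Substituting back brings back I: I = exp(2*z)*sin(3*z)/2 - 3*exp(2*z)*cos(3*z)/4 − (9/4)·I.
Solving for I: (1 + 9/4)·I equals the remaining terms, so I = (4/13)·(exp(2*z)*sin(3*z)/2 - 3*exp(2*z)*cos(3*z)/4).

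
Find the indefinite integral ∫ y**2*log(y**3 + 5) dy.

Let u = y**3 + 5, so du = (3*y**2) dy.
The integral becomes (1/3)·∫ log(u) du; integrate by parts with u′=log(u), dv′=du.

y**3*log(y**3 + 5)/3 - y**3/3 + 5*log(y**3 + 5)/3 + C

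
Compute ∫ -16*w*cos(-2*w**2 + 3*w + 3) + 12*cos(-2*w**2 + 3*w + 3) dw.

4*sin(-2*w**2 + 3*w + 3) + C

Let u = 2*w**2 - 3*w - 3, so du = (4*w - 3) dw.
Rewriting, the integral becomes -4·∫ cos(u) du = -4·sin(u).
Substituting back, u = 2*w**2 - 3*w - 3.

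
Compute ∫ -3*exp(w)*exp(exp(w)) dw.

-3*exp(exp(w)) + C

Let u = exp(w), so du = (exp(w)) dw.
Rewriting, the integral becomes -3·∫ e^u du = -3·e^u.
Substituting back, u = exp(w).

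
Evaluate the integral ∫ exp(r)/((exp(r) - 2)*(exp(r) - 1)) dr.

log(exp(r) - 2) - log(exp(r) - 1) + C

Let u = e^r, du = e^r dr.
The integral becomes ∫ du/((u-2)(u-1)); decompose into partial fractions.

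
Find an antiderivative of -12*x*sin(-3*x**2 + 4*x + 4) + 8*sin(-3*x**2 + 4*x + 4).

Let u = 3*x**2 - 4*x - 4, so du = (6*x - 4) dx.
Rewriting, the integral becomes 2·∫ sin(u) du = 2·-cos(u).
Substituting back, u = 3*x**2 - 4*x - 4.

-2*cos(-3*x**2 + 4*x + 4) + C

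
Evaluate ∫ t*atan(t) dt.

t**2*atan(t)/2 - t/2 + atan(t)/2 + C

Use integration by parts with u = arctan(t), dv = t dt.
Then du = 1/(t**2 + 1) dt.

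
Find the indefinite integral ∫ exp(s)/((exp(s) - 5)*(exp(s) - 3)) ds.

Let u = e^s, du = e^s ds.
The integral becomes ∫ du/((u-3)(u-5)); decompose into partial fractions.

log(exp(s) - 5)/2 - log(exp(s) - 3)/2 + C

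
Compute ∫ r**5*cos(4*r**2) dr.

Let u = r², du = 2r dr; rewrite as (1/2)∫ u^2·cos(4u) du.
Now integrate by parts 2 times.

r**4*sin(4*r**2)/8 + r**2*cos(4*r**2)/16 - sin(4*r**2)/64 + C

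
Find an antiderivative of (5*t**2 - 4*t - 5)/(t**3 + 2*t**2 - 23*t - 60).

Factor the denominator: (t - 5)*(t + 3)*(t + 4).
Partial-fraction decomposition: 91/(9*(t + 4)) - 13/(2*(t + 3)) + 25/(18*(t - 5)).
Integrate each term: A/(t−a) contributes A·log|t−a|.

25*log(t - 5)/18 - 13*log(t + 3)/2 + 91*log(t + 4)/9 + C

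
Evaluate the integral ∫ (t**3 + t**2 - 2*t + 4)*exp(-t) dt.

(-t**3 - 4*t**2 - 6*t - 10)*exp(-t) + C

Use integration by parts with u = t**3 + t**2 - 2*t + 4, dv = exp(-t) dt, so v = -exp(-t).
Apply parts 3 times (tabular method): alternate signs, differentiate u down to 0, integrate dv up.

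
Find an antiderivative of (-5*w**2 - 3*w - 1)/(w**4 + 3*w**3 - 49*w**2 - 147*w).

log(w)/147 - 267*log(w - 7)/980 - 37*log(w + 3)/120 + 225*log(w + 7)/392 + C

Factor the denominator: w*(w - 7)*(w + 3)*(w + 7).
Partial-fraction decomposition: 225/(392*(w + 7)) - 37/(120*(w + 3)) - 267/(980*(w - 7)) + 1/(147*w).
Integrate each term: A/(w−a) contributes A·log|w−a|.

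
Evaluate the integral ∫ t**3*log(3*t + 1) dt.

Use integration by parts with u = log(3*t + 1), dv = t**3 dt.
Then du = 3/(3*t + 1) dt and v = t**4/4.

t**4*log(3*t + 1)/4 - t**4/16 + t**3/36 - t**2/72 + t/108 - log(3*t + 1)/324 + C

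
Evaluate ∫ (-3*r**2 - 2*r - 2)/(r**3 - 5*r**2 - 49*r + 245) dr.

Factor the denominator: (r - 7)*(r - 5)*(r + 7).
Partial-fraction decomposition: -45/(56*(r + 7)) + 29/(8*(r - 5)) - 163/(28*(r - 7)).
Integrate each term: A/(r−a) contributes A·log|r−a|.

-163*log(r - 7)/28 + 29*log(r - 5)/8 - 45*log(r + 7)/56 + C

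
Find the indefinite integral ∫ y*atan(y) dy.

Use integration by parts with u = arctan(y), dv = y dy.
Then du = 1/(y**2 + 1) dy.

y**2*atan(y)/2 - y/2 + atan(y)/2 + C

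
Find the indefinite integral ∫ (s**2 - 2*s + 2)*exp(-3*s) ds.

Use integration by parts with u = s**2 - 2*s + 2, dv = exp(-3*s) ds, so v = -exp(-3*s)/3.
Apply parts 2 times (tabular method): alternate signs, differentiate u down to 0, integrate dv up.

(-9*s**2 + 12*s - 14)*exp(-3*s)/27 + C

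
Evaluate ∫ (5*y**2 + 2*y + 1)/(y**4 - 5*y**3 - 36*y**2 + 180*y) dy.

log(y)/180 + 193*log(y - 6)/72 - 136*log(y - 5)/55 - 169*log(y + 6)/792 + C

Factor the denominator: y*(y - 6)*(y - 5)*(y + 6).
Partial-fraction decomposition: -169/(792*(y + 6)) - 136/(55*(y - 5)) + 193/(72*(y - 6)) + 1/(180*y).
Integrate each term: A/(y−a) contributes A·log|y−a|.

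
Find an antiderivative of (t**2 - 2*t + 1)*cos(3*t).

Use integration by parts with u = t**2 - 2*t + 1, dv = cos(3*t) dt, so v = sin(3*t)/3.
Apply parts 2 times (tabular method): alternate signs, differentiate u down to 0, integrate dv up.

t**2*sin(3*t)/3 - 2*t*sin(3*t)/3 + 2*t*cos(3*t)/9 + 7*sin(3*t)/27 - 2*cos(3*t)/9 + C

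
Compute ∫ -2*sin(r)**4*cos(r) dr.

Let u = sin(r), so du = (cos(r)) dr.
Rewriting, the integral becomes -2·∫ u^4 du = -2·u^5/5.
Substituting back, u = sin(r).

-2*sin(r)**5/5 + C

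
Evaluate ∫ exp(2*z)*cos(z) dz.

exp(2*z)*sin(z)/5 + 2*exp(2*z)*cos(z)/5 + C

Let I denote the integral. Integrate by parts with u = cos(z), dv = exp(2*z) dz, so v = exp(2*z)/2: I = exp(2*z)*cos(z)/2 + (1/2)·∫ exp(2*z)*sin(z) dz.
Apply parts again with u = sin(z), dv = exp(2*z) dz: ∫ exp(2*z)*sin(z) dz = exp(2*z)*sin(z)/2 − (1/2)·I. Substituting back brings back I: I = exp(2*z)*sin(z)/4 + exp(2*z)*cos(z)/2 − (1/4)·I.
Solving for I: (1 + 1/4)·I equals the remaining terms, so I = (4/5)·(exp(2*z)*sin(z)/4 + exp(2*z)*cos(z)/2).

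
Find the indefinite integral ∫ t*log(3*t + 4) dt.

t**2*log(3*t + 4)/2 - t**2/4 + 2*t/3 - 8*log(3*t + 4)/9 + C

Use integration by parts with u = log(3*t + 4), dv = t dt.
Then du = 3/(3*t + 4) dt and v = t**2/2.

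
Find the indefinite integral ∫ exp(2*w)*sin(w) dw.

2*exp(2*w)*sin(w)/5 - exp(2*w)*cos(w)/5 + C

Let I denote the integral. Integrate by parts with u = sin(w), dv = exp(2*w) dw, so v = exp(2*w)/2: I = exp(2*w)*sin(w)/2 − (1/2)·∫ exp(2*w)*cos(w) dw.
Apply parts again with u = cos(w), dv = exp(2*w) dw: ∫ exp(2*w)*cos(w) dw = exp(2*w)*cos(w)/2 + (1/2)·I. Substituting back brings back I: I = exp(2*w)*sin(w)/2 - exp(2*w)*cos(w)/4 − (1/4)·I.
Solving for I: (1 + 1/4)·I equals the remaining terms, so I = (4/5)·(exp(2*w)*sin(w)/2 - exp(2*w)*cos(w)/4).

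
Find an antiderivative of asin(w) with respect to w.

Use integration by parts with u = arcsin(w), dv = dw.
Then du = 1/sqrt(-w**2 + 1) dw.

w*asin(w) + sqrt(-w**2 + 1) + C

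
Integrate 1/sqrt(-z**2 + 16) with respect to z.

asin(z/4) + C

Substitute z = 4·sin(θ), so dz = 4·cos(θ) dθ and the radical becomes sqrt(-z**2 + 16) = 4·cos(θ) by the Pythagorean identity.
Integrate the resulting trig expression in θ, then back-substitute θ = asin(z/4), sin(θ) = z/4, cos(θ) = sqrt(-z**2 + 16)/4 (absorbing any constant into C).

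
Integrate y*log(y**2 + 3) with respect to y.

y**2*log(y**2 + 3)/2 - y**2/2 + 3*log(y**2 + 3)/2 + C

Let u = y**2 + 3, so du = (2*y) dy.
The integral becomes (1/2)·∫ log(u) du; integrate by parts with u′=log(u), dv′=du.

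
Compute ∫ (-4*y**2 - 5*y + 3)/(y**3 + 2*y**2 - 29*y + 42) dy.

-24*log(y - 3)/5 + 23*log(y - 2)/9 - 79*log(y + 7)/45 + C

Factor the denominator: (y - 3)*(y - 2)*(y + 7).
Partial-fraction decomposition: -79/(45*(y + 7)) + 23/(9*(y - 2)) - 24/(5*(y - 3)).
Integrate each term: A/(y−a) contributes A·log|y−a|.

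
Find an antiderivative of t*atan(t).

t**2*atan(t)/2 - t/2 + atan(t)/2 + C

Use integration by parts with u = arctan(t), dv = t dt.
Then du = 1/(t**2 + 1) dt.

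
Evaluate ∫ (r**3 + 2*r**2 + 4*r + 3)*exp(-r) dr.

Use integration by parts with u = r**3 + 2*r**2 + 4*r + 3, dv = exp(-r) dr, so v = -exp(-r).
Apply parts 3 times (tabular method): alternate signs, differentiate u down to 0, integrate dv up.

(-r**3 - 5*r**2 - 14*r - 17)*exp(-r) + C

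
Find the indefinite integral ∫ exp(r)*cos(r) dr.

Let I denote the integral. Integrate by parts with u = cos(r), dv = exp(r) dr, so v = exp(r): I = exp(r)*cos(r) + ∫ exp(r)*sin(r) dr.
Apply parts again with u = sin(r), dv = exp(r) dr: ∫ exp(r)*sin(r) dr = exp(r)*sin(r) − I. Substituting back brings back I: I = exp(r)*sin(r) + exp(r)*cos(r) − I.
Solving for I: (1 + 1)·I equals the remaining terms, so I = (1/2)·(exp(r)*sin(r) + exp(r)*cos(r)).

exp(r)*sin(r)/2 + exp(r)*cos(r)/2 + C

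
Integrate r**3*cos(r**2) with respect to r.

Let u = r², du = 2r dr; rewrite as (1/2)∫ u^1·cos(1u) du.
Now integrate by parts 1 time.

r**2*sin(r**2)/2 + cos(r**2)/2 + C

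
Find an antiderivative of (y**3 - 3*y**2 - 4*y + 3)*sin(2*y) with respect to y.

-y**3*cos(2*y)/2 + 3*y**2*sin(2*y)/4 + 3*y**2*cos(2*y)/2 - 3*y*sin(2*y)/2 + 11*y*cos(2*y)/4 - 11*sin(2*y)/8 - 9*cos(2*y)/4 + C

Use integration by parts with u = y**3 - 3*y**2 - 4*y + 3, dv = sin(2*y) dy, so v = -cos(2*y)/2.
Apply parts 3 times (tabular method): alternate signs, differentiate u down to 0, integrate dv up.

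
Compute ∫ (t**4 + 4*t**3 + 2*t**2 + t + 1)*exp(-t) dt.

Use integration by parts with u = t**4 + 4*t**3 + 2*t**2 + t + 1, dv = exp(-t) dt, so v = -exp(-t).
Apply parts 4 times (tabular method): alternate signs, differentiate u down to 0, integrate dv up.

(-t**4 - 8*t**3 - 26*t**2 - 53*t - 54)*exp(-t) + C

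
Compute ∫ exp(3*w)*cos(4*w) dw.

Let I denote the integral. Integrate by parts with u = cos(4*w), dv = exp(3*w) dw, so v = exp(3*w)/3: I = exp(3*w)*cos(4*w)/3 + (4/3)·∫ exp(3*w)*sin(4*w) dw.
Apply parts again with u = sin(4*w), dv = exp(3*w) dw: ∫ exp(3*w)*sin(4*w) dw = exp(3*w)*sin(4*w)/3 − (4/3)·I. Substituting back brings back I: I = 4*exp(3*w)*sin(4*w)/9 + exp(3*w)*cos(4*w)/3 − (16/9)·I.
Solving for I: (1 + 16/9)·I equals the remaining terms, so I = (9/25)·(4*exp(3*w)*sin(4*w)/9 + exp(3*w)*cos(4*w)/3).

4*exp(3*w)*sin(4*w)/25 + 3*exp(3*w)*cos(4*w)/25 + C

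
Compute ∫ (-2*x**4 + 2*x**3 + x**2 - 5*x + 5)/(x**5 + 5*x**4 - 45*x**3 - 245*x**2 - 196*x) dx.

Factor the denominator: x*(x - 7)*(x + 1)*(x + 4)*(x + 7).
Partial-fraction decomposition: -5399/(1764*(x + 7)) + 599/(396*(x + 4)) + 7/(144*(x + 1)) - 4097/(8624*(x - 7)) - 5/(196*x).
Integrate each term: A/(x−a) contributes A·log|x−a|.

-5*log(x)/196 - 4097*log(x - 7)/8624 + 7*log(x + 1)/144 + 599*log(x + 4)/396 - 5399*log(x + 7)/1764 + C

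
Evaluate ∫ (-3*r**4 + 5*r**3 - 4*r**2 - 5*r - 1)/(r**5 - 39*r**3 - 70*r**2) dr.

311*log(r)/4900 - 1430*log(r - 7)/1323 + 95*log(r + 2)/108 - 644*log(r + 5)/225 - 1/(70*r) + C

Factor the denominator: r**2*(r - 7)*(r + 2)*(r + 5).
Partial-fraction decomposition: -644/(225*(r + 5)) + 95/(108*(r + 2)) - 1430/(1323*(r - 7)) + 311/(4900*r) + 1/(70*r**2).
Integrate each term; A/(r−a) gives A·log|r−a|; A/(r−a)² gives −A/(r−a).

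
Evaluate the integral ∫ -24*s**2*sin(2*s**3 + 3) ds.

4*cos(2*s**3 + 3) + C

Let u = 2*s**3 + 3, so du = (6*s**2) ds.
Rewriting, the integral becomes -4·∫ sin(u) du = -4·-cos(u).
Substituting back, u = 2*s**3 + 3.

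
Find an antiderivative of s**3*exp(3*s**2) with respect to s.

Let u = s², du = 2s ds; rewrite as (1/2)∫ u^1·exp(3u) du.
Now integrate by parts 1 time.

(3*s**2 - 1)*exp(3*s**2)/18 + C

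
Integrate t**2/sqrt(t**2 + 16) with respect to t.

t*sqrt(t**2 + 16)/2 - 8*log(t + sqrt(t**2 + 16)) + C

Substitute t = 4·tan(θ), so dt = 4·sec(θ)^2 dθ and the radical becomes sqrt(t**2 + 16) = 4·sec(θ) by the Pythagorean identity.
Integrate the resulting trig expression in θ, then back-substitute tan(θ) = t/4, sec(θ) = sqrt(t**2 + 16)/4 (absorbing any constant into C).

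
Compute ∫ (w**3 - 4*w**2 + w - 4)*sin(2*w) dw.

-w**3*cos(2*w)/2 + 3*w**2*sin(2*w)/4 + 2*w**2*cos(2*w) - 2*w*sin(2*w) + w*cos(2*w)/4 - sin(2*w)/8 + cos(2*w) + C

Use integration by parts with u = w**3 - 4*w**2 + w - 4, dv = sin(2*w) dw, so v = -cos(2*w)/2.
Apply parts 3 times (tabular method): alternate signs, differentiate u down to 0, integrate dv up.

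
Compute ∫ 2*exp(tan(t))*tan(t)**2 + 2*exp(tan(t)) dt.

Let u = tan(t), so du = (tan(t)**2 + 1) dt.
Rewriting, the integral becomes 2·∫ e^u du = 2·e^u.
Substituting back, u = tan(t).

2*exp(tan(t)) + C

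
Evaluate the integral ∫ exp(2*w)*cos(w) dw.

exp(2*w)*sin(w)/5 + 2*exp(2*w)*cos(w)/5 + C

Let I denote the integral. Integrate by parts with u = cos(w), dv = exp(2*w) dw, so v = exp(2*w)/2: I = exp(2*w)*cos(w)/2 + (1/2)·∫ exp(2*w)*sin(w) dw.
Apply parts again with u = sin(w), dv = exp(2*w) dw: ∫ exp(2*w)*sin(w) dw = exp(2*w)*sin(w)/2 − (1/2)·I. Substituting back brings back I: I = exp(2*w)*sin(w)/4 + exp(2*w)*cos(w)/2 − (1/4)·I.
Solving for I: (1 + 1/4)·I equals the remaining terms, so I = (4/5)·(exp(2*w)*sin(w)/4 + exp(2*w)*cos(w)/2).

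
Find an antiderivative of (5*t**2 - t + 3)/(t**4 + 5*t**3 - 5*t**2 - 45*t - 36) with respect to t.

15*log(t - 3)/56 - 3*log(t + 1)/8 + 17*log(t + 3)/4 - 29*log(t + 4)/7 + C

Factor the denominator: (t - 3)*(t + 1)*(t + 3)*(t + 4).
Partial-fraction decomposition: -29/(7*(t + 4)) + 17/(4*(t + 3)) - 3/(8*(t + 1)) + 15/(56*(t - 3)).
Integrate each term: A/(t−a) contributes A·log|t−a|.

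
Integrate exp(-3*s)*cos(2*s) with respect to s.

2*exp(-3*s)*sin(2*s)/13 - 3*exp(-3*s)*cos(2*s)/13 + C

Let I denote the integral. Integrate by parts with u = cos(2*s), dv = exp(-3*s) ds, so v = -exp(-3*s)/3: I = -exp(-3*s)*cos(2*s)/3 − (2/3)·∫ exp(-3*s)*sin(2*s) ds.
Apply parts again with u = sin(2*s), dv = exp(-3*s) ds: ∫ exp(-3*s)*sin(2*s) ds = -exp(-3*s)*sin(2*s)/3 + (2/3)·I. Substituting back brings back I: I = 2*exp(-3*s)*sin(2*s)/9 - exp(-3*s)*cos(2*s)/3 − (4/9)·I.
Solving for I: (1 + 4/9)·I equals the remaining terms, so I = (9/13)·(2*exp(-3*s)*sin(2*s)/9 - exp(-3*s)*cos(2*s)/3).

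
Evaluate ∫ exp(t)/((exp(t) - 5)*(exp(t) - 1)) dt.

log(exp(t) - 5)/4 - log(exp(t) - 1)/4 + C

Let u = e^t, du = e^t dt.
The integral becomes ∫ du/((u-5)(u-1)); decompose into partial fractions.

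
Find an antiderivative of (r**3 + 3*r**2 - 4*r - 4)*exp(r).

(r**3 - 4*r)*exp(r) + C

Use integration by parts with u = r**3 + 3*r**2 - 4*r - 4, dv = exp(r) dr, so v = exp(r).
Apply parts 3 times (tabular method): alternate signs, differentiate u down to 0, integrate dv up.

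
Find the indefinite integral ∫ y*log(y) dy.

y**2*log(y)/2 - y**2/4 + C

Use integration by parts with u = log(y), dv = y dy.
Then du = 1/y dy and v = y**2/2.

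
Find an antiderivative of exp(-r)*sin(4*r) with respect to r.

Let I denote the integral. Integrate by parts with u = sin(4*r), dv = exp(-r) dr, so v = -exp(-r): I = -exp(-r)*sin(4*r) + 4·∫ exp(-r)*cos(4*r) dr.
Apply parts again with u = cos(4*r), dv = exp(-r) dr: ∫ exp(-r)*cos(4*r) dr = -exp(-r)*cos(4*r) − 4·I. Substituting back brings back I: I = -exp(-r)*sin(4*r) - 4*exp(-r)*cos(4*r) − 16·I.
Solving for I: (1 + 16)·I equals the remaining terms, so I = (1/17)·(-exp(-r)*sin(4*r) - 4*exp(-r)*cos(4*r)).

-exp(-r)*sin(4*r)/17 - 4*exp(-r)*cos(4*r)/17 + C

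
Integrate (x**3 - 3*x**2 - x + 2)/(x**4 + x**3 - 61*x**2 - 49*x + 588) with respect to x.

Factor the denominator: (x - 7)*(x - 3)*(x + 4)*(x + 7).
Partial-fraction decomposition: 481/(420*(x + 7)) - 106/(231*(x + 4)) + 1/(280*(x - 3)) + 191/(616*(x - 7)).
Integrate each term: A/(x−a) contributes A·log|x−a|.

191*log(x - 7)/616 + log(x - 3)/280 - 106*log(x + 4)/231 + 481*log(x + 7)/420 + C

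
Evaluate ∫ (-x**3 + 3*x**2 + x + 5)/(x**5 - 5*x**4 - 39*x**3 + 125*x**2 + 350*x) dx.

log(x)/70 - 23*log(x - 7)/189 + 2*log(x - 5)/35 - 23*log(x + 2)/378 + log(x + 5)/9 + C

Factor the denominator: x*(x - 7)*(x - 5)*(x + 2)*(x + 5).
Partial-fraction decomposition: 1/(9*(x + 5)) - 23/(378*(x + 2)) + 2/(35*(x - 5)) - 23/(189*(x - 7)) + 1/(70*x).
Integrate each term: A/(x−a) contributes A·log|x−a|.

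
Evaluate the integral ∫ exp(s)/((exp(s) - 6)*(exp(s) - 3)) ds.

Let u = e^s, du = e^s ds.
The integral becomes ∫ du/((u-6)(u-3)); decompose into partial fractions.

log(exp(s) - 6)/3 - log(exp(s) - 3)/3 + C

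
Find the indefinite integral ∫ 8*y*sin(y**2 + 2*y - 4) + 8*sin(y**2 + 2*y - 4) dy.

-4*cos(y**2 + 2*y - 4) + C

Let u = y**2 + 2*y - 4, so du = (2*y + 2) dy.
Rewriting, the integral becomes 4·∫ sin(u) du = 4·-cos(u).
Substituting back, u = y**2 + 2*y - 4.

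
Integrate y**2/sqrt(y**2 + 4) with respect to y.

Substitute y = 2·tan(θ), so dy = 2·sec(θ)^2 dθ and the radical becomes sqrt(y**2 + 4) = 2·sec(θ) by the Pythagorean identity.
Integrate the resulting trig expression in θ, then back-substitute tan(θ) = y/2, sec(θ) = sqrt(y**2 + 4)/2 (absorbing any constant into C).

y*sqrt(y**2 + 4)/2 - 2*log(y + sqrt(y**2 + 4)) + C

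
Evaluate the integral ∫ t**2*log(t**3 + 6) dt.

t**3*log(t**3 + 6)/3 - t**3/3 + 2*log(t**3 + 6) + C

Let u = t**3 + 6, so du = (3*t**2) dt.
The integral becomes (1/3)·∫ log(u) du; integrate by parts with u′=log(u), dv′=du.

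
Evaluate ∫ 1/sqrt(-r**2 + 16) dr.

asin(r/4) + C

Substitute r = 4·sin(θ), so dr = 4·cos(θ) dθ and the radical becomes sqrt(-r**2 + 16) = 4·cos(θ) by the Pythagorean identity.
Integrate the resulting trig expression in θ, then back-substitute θ = asin(r/4), sin(θ) = r/4, cos(θ) = sqrt(-r**2 + 16)/4 (absorbing any constant into C).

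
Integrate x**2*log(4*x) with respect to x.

Use integration by parts with u = log(4*x), dv = x**2 dx.
Then du = 1/x dx and v = x**3/3.

x**3*(log(x) + 2*log(2))/3 - x**3/9 + C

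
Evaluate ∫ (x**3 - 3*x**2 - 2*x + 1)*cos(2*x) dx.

x**3*sin(2*x)/2 - 3*x**2*sin(2*x)/2 + 3*x**2*cos(2*x)/4 - 7*x*sin(2*x)/4 - 3*x*cos(2*x)/2 + 5*sin(2*x)/4 - 7*cos(2*x)/8 + C

Use integration by parts with u = x**3 - 3*x**2 - 2*x + 1, dv = cos(2*x) dx, so v = sin(2*x)/2.
Apply parts 3 times (tabular method): alternate signs, differentiate u down to 0, integrate dv up.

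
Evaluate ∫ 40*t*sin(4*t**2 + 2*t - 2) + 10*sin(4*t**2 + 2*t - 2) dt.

Let u = 4*t**2 + 2*t - 2, so du = (8*t + 2) dt.
Rewriting, the integral becomes 5·∫ sin(u) du = 5·-cos(u).
Substituting back, u = 4*t**2 + 2*t - 2.

-5*cos(4*t**2 + 2*t - 2) + C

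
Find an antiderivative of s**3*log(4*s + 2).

s**4*log(4*s + 2)/4 - s**4/16 + s**3/24 - s**2/32 + s/32 - log(2*s + 1)/64 + C

Use integration by parts with u = log(4*s + 2), dv = s**3 ds.
Then du = 4/(4*s + 2) ds and v = s**4/4.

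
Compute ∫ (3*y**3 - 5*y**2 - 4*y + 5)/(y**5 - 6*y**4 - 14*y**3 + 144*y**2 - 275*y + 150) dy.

Factor the denominator: (y - 5)*(y - 3)*(y - 2)*(y - 1)*(y + 5).
Partial-fraction decomposition: -95/(672*(y + 5)) + 1/(48*(y - 1)) + 1/(21*(y - 2)) - 29/(32*(y - 3)) + 47/(48*(y - 5)).
Integrate each term: A/(y−a) contributes A·log|y−a|.

47*log(y - 5)/48 - 29*log(y - 3)/32 + log(y - 2)/21 + log(y - 1)/48 - 95*log(y + 5)/672 + C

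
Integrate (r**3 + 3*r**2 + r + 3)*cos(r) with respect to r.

Use integration by parts with u = r**3 + 3*r**2 + r + 3, dv = cos(r) dr, so v = sin(r).
Apply parts 3 times (tabular method): alternate signs, differentiate u down to 0, integrate dv up.

r**3*sin(r) + 3*r**2*sin(r) + 3*r**2*cos(r) - 5*r*sin(r) + 6*r*cos(r) - 3*sin(r) - 5*cos(r) + C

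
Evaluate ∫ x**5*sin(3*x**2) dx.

Let u = x², du = 2x dx; rewrite as (1/2)∫ u^2·sin(3u) du.
Now integrate by parts 2 times.

-x**4*cos(3*x**2)/6 + x**2*sin(3*x**2)/9 + cos(3*x**2)/27 + C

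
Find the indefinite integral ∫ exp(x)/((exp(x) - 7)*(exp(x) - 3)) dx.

Let u = e^x, du = e^x dx.
The integral becomes ∫ du/((u-7)(u-3)); decompose into partial fractions.

log(exp(x) - 7)/4 - log(exp(x) - 3)/4 + C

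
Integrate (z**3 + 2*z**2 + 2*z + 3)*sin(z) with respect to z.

Use integration by parts with u = z**3 + 2*z**2 + 2*z + 3, dv = sin(z) dz, so v = -cos(z).
Apply parts 3 times (tabular method): alternate signs, differentiate u down to 0, integrate dv up.

-z**3*cos(z) + 3*z**2*sin(z) - 2*z**2*cos(z) + 4*z*sin(z) + 4*z*cos(z) - 4*sin(z) + cos(z) + C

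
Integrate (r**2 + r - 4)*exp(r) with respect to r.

(r**2 - r - 3)*exp(r) + C

Use integration by parts with u = r**2 + r - 4, dv = exp(r) dr, so v = exp(r).
Apply parts 2 times (tabular method): alternate signs, differentiate u down to 0, integrate dv up.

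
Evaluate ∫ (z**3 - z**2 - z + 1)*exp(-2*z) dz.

Use integration by parts with u = z**3 - z**2 - z + 1, dv = exp(-2*z) dz, so v = -exp(-2*z)/2.
Apply parts 3 times (tabular method): alternate signs, differentiate u down to 0, integrate dv up.

(-4*z**3 - 2*z**2 + 2*z - 3)*exp(-2*z)/8 + C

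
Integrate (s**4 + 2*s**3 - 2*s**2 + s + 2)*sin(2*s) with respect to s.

-s**4*cos(2*s)/2 + s**3*sin(2*s) - s**3*cos(2*s) + 3*s**2*sin(2*s)/2 + 5*s**2*cos(2*s)/2 - 5*s*sin(2*s)/2 + s*cos(2*s) - sin(2*s)/2 - 9*cos(2*s)/4 + C

Use integration by parts with u = s**4 + 2*s**3 - 2*s**2 + s + 2, dv = sin(2*s) ds, so v = -cos(2*s)/2.
Apply parts 4 times (tabular method): alternate signs, differentiate u down to 0, integrate dv up.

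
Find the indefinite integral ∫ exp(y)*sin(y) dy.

exp(y)*sin(y)/2 - exp(y)*cos(y)/2 + C

Let I denote the integral. Integrate by parts with u = sin(y), dv = exp(y) dy, so v = exp(y): I = exp(y)*sin(y) − ∫ exp(y)*cos(y) dy.
Apply parts again with u = cos(y), dv = exp(y) dy: ∫ exp(y)*cos(y) dy = exp(y)*cos(y) + I. Substituting back brings back I: I = exp(y)*sin(y) - exp(y)*cos(y) − I.
Solving for I: (1 + 1)·I equals the remaining terms, so I = (1/2)·(exp(y)*sin(y) - exp(y)*cos(y)).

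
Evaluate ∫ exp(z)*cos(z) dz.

Let I denote the integral. Integrate by parts with u = cos(z), dv = exp(z) dz, so v = exp(z): I = exp(z)*cos(z) + ∫ exp(z)*sin(z) dz.
Apply parts again with u = sin(z), dv = exp(z) dz: ∫ exp(z)*sin(z) dz = exp(z)*sin(z) − I. Substituting back brings back I: I = exp(z)*sin(z) + exp(z)*cos(z) − I.
Solving for I: (1 + 1)·I equals the remaining terms, so I = (1/2)·(exp(z)*sin(z) + exp(z)*cos(z)).

exp(z)*sin(z)/2 + exp(z)*cos(z)/2 + C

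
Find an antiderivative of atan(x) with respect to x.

Use integration by parts with u = arctan(x), dv = dx.
Then du = 1/(x**2 + 1) dx.

x*atan(x) - log(x**2 + 1)/2 + C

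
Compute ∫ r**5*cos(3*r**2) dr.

r**4*sin(3*r**2)/6 + r**2*cos(3*r**2)/9 - sin(3*r**2)/27 + C

Let u = r², du = 2r dr; rewrite as (1/2)∫ u^2·cos(3u) du.
Now integrate by parts 2 times.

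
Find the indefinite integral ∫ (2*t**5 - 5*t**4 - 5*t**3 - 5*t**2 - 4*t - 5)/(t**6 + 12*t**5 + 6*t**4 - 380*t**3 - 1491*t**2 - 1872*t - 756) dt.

Factor the denominator: (t - 6)*(t + 1)**2*(t + 3)*(t + 6)*(t + 7).
Partial-fraction decomposition: 22063/(936*(t + 7)) - 21113/(900*(t + 6)) + 397/(216*(t + 3)) - 2813/(44100*(t + 1)) + 2/(105*(t + 1)**2) + 7783/(68796*(t - 6)).
Integrate each term; A/(t−a) gives A·log|t−a|; A/(t−a)² gives −A/(t−a).

7783*log(t - 6)/68796 - 2813*log(t + 1)/44100 + 397*log(t + 3)/216 - 21113*log(t + 6)/900 + 22063*log(t + 7)/936 - 2/(105*t + 105) + C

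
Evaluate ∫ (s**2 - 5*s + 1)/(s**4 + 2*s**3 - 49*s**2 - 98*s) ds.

-log(s)/98 + 5*log(s - 7)/294 + log(s + 2)/6 - 17*log(s + 7)/98 + C

Factor the denominator: s*(s - 7)*(s + 2)*(s + 7).
Partial-fraction decomposition: -17/(98*(s + 7)) + 1/(6*(s + 2)) + 5/(294*(s - 7)) - 1/(98*s).
Integrate each term: A/(s−a) contributes A·log|s−a|.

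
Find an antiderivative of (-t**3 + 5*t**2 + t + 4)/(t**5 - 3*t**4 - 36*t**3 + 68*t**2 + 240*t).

log(t)/60 - 13*log(t - 6)/528 - log(t - 4)/18 - 5*log(t + 2)/48 + 83*log(t + 5)/495 + C

Factor the denominator: t*(t - 6)*(t - 4)*(t + 2)*(t + 5).
Partial-fraction decomposition: 83/(495*(t + 5)) - 5/(48*(t + 2)) - 1/(18*(t - 4)) - 13/(528*(t - 6)) + 1/(60*t).
Integrate each term: A/(t−a) contributes A·log|t−a|.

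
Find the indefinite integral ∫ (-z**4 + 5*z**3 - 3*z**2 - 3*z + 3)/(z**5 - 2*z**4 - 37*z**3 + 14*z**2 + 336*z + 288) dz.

Factor the denominator: (z - 6)*(z - 4)*(z + 1)*(z + 3)*(z + 4).
Partial-fraction decomposition: -203/(80*(z + 4)) + 11/(6*(z + 3)) - 1/(70*(z + 1)) - 1/(80*(z - 4)) - 113/(420*(z - 6)).
Integrate each term: A/(z−a) contributes A·log|z−a|.

-113*log(z - 6)/420 - log(z - 4)/80 - log(z + 1)/70 + 11*log(z + 3)/6 - 203*log(z + 4)/80 + C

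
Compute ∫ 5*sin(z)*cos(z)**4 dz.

-cos(z)**5 + C

Let u = cos(z), so du = (-sin(z)) dz.
Rewriting, the integral becomes -5·∫ u^4 du = -5·u^5/5.
Substituting back, u = cos(z).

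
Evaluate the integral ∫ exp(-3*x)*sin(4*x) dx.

Let I denote the integral. Integrate by parts with u = sin(4*x), dv = exp(-3*x) dx, so v = -exp(-3*x)/3: I = -exp(-3*x)*sin(4*x)/3 + (4/3)·∫ exp(-3*x)*cos(4*x) dx.
Apply parts again with u = cos(4*x), dv = exp(-3*x) dx: ∫ exp(-3*x)*cos(4*x) dx = -exp(-3*x)*cos(4*x)/3 − (4/3)·I. Substituting back brings back I: I = -exp(-3*x)*sin(4*x)/3 - 4*exp(-3*x)*cos(4*x)/9 − (16/9)·I.
Solving for I: (1 + 16/9)·I equals the remaining terms, so I = (9/25)·(-exp(-3*x)*sin(4*x)/3 - 4*exp(-3*x)*cos(4*x)/9).

-3*exp(-3*x)*sin(4*x)/25 - 4*exp(-3*x)*cos(4*x)/25 + C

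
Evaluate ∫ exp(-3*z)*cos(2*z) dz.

2*exp(-3*z)*sin(2*z)/13 - 3*exp(-3*z)*cos(2*z)/13 + C

Let I denote the integral. Integrate by parts with u = cos(2*z), dv = exp(-3*z) dz, so v = -exp(-3*z)/3: I = -exp(-3*z)*cos(2*z)/3 − (2/3)·∫ exp(-3*z)*sin(2*z) dz.
Apply parts again with u = sin(2*z), dv = exp(-3*z) dz: ∫ exp(-3*z)*sin(2*z) dz = -exp(-3*z)*sin(2*z)/3 + (2/3)·I. Substituting back brings back I: I = 2*exp(-3*z)*sin(2*z)/9 - exp(-3*z)*cos(2*z)/3 − (4/9)·I.
Solving for I: (1 + 4/9)·I equals the remaining terms, so I = (9/13)·(2*exp(-3*z)*sin(2*z)/9 - exp(-3*z)*cos(2*z)/3).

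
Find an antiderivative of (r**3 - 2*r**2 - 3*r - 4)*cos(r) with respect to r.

Use integration by parts with u = r**3 - 2*r**2 - 3*r - 4, dv = cos(r) dr, so v = sin(r).
Apply parts 3 times (tabular method): alternate signs, differentiate u down to 0, integrate dv up.

r**3*sin(r) - 2*r**2*sin(r) + 3*r**2*cos(r) - 9*r*sin(r) - 4*r*cos(r) - 9*cos(r) + C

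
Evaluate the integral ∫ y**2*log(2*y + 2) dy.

Use integration by parts with u = log(2*y + 2), dv = y**2 dy.
Then du = 2/(2*y + 2) dy and v = y**3/3.

y**3*log(2*y + 2)/3 - y**3/9 + y**2/6 - y/3 + log(y + 1)/3 + C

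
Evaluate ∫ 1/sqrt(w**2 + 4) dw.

Substitute w = 2·tan(θ), so dw = 2·sec(θ)^2 dθ and the radical becomes sqrt(w**2 + 4) = 2·sec(θ) by the Pythagorean identity.
Integrate the resulting trig expression in θ, then back-substitute tan(θ) = w/2, sec(θ) = sqrt(w**2 + 4)/2 (absorbing any constant into C).

log(w + sqrt(w**2 + 4)) + C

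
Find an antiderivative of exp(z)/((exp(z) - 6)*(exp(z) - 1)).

Let u = e^z, du = e^z dz.
The integral becomes ∫ du/((u-1)(u-6)); decompose into partial fractions.

log(exp(z) - 6)/5 - log(exp(z) - 1)/5 + C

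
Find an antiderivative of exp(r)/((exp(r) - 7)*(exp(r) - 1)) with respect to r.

log(exp(r) - 7)/6 - log(exp(r) - 1)/6 + C

Let u = e^r, du = e^r dr.
The integral becomes ∫ du/((u-7)(u-1)); decompose into partial fractions.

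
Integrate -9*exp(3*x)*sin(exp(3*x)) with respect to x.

Let u = exp(3*x), so du = (3*exp(3*x)) dx.
Rewriting, the integral becomes -3·∫ sin(u) du = -3·-cos(u).
Substituting back, u = exp(3*x).

3*cos(exp(3*x)) + C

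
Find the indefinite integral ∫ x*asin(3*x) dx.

Use integration by parts with u = arcsin(3*x), dv = x dx.
Then du = 3/sqrt(-9*x**2 + 1) dx.

x**2*asin(3*x)/2 + x*sqrt(-9*x**2 + 1)/12 - asin(3*x)/36 + C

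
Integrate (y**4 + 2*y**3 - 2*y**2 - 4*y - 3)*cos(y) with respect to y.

y**4*sin(y) + 2*y**3*sin(y) + 4*y**3*cos(y) - 14*y**2*sin(y) + 6*y**2*cos(y) - 16*y*sin(y) - 28*y*cos(y) + 25*sin(y) - 16*cos(y) + C

Use integration by parts with u = y**4 + 2*y**3 - 2*y**2 - 4*y - 3, dv = cos(y) dy, so v = sin(y).
Apply parts 4 times (tabular method): alternate signs, differentiate u down to 0, integrate dv up.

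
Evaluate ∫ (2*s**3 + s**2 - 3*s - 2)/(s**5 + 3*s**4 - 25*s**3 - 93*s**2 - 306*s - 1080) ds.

Factor the denominator: (s - 6)*(s + 4)*(s + 5)*(s**2 + 9).
Partial-fraction decomposition: (1307*s + 4872)/(19125*(s**2 + 9)) - 106/(187*(s + 5)) + 51/(125*(s + 4)) + 224/(2475*(s - 6)).
Integrate each term; A/(s−a) gives A·log|s−a|; the (Bs+D)/(s²+p²) term gives a log and an atan.

224*log(s - 6)/2475 + 51*log(s + 4)/125 - 106*log(s + 5)/187 + 1307*log(s**2 + 9)/38250 + 1624*atan(s/3)/19125 + C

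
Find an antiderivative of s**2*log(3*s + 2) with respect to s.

Use integration by parts with u = log(3*s + 2), dv = s**2 ds.
Then du = 3/(3*s + 2) ds and v = s**3/3.

s**3*log(3*s + 2)/3 - s**3/9 + s**2/9 - 4*s/27 + 8*log(3*s + 2)/81 + C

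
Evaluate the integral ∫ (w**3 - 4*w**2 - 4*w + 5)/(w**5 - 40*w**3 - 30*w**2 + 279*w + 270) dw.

53*log(w - 6)/2079 + log(w - 3)/36 + log(w + 1)/56 + 23*log(w + 3)/108 - 25*log(w + 5)/88 + C

Factor the denominator: (w - 6)*(w - 3)*(w + 1)*(w + 3)*(w + 5).
Partial-fraction decomposition: -25/(88*(w + 5)) + 23/(108*(w + 3)) + 1/(56*(w + 1)) + 1/(36*(w - 3)) + 53/(2079*(w - 6)).
Integrate each term: A/(w−a) contributes A·log|w−a|.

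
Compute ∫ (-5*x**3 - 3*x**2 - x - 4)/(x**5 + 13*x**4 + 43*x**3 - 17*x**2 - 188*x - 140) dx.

Factor the denominator: (x - 2)*(x + 1)*(x + 2)*(x + 5)*(x + 7).
Partial-fraction decomposition: 1571/(540*(x + 7)) - 551/(168*(x + 5)) + 13/(30*(x + 2)) + 1/(72*(x + 1)) - 29/(378*(x - 2)).
Integrate each term: A/(x−a) contributes A·log|x−a|.

-29*log(x - 2)/378 + log(x + 1)/72 + 13*log(x + 2)/30 - 551*log(x + 5)/168 + 1571*log(x + 7)/540 + C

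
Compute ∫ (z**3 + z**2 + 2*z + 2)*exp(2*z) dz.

(4*z**3 - 2*z**2 + 10*z + 3)*exp(2*z)/8 + C

Use integration by parts with u = z**3 + z**2 + 2*z + 2, dv = exp(2*z) dz, so v = exp(2*z)/2.
Apply parts 3 times (tabular method): alternate signs, differentiate u down to 0, integrate dv up.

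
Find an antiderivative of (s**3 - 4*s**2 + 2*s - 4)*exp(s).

(s**3 - 7*s**2 + 16*s - 20)*exp(s) + C

Use integration by parts with u = s**3 - 4*s**2 + 2*s - 4, dv = exp(s) ds, so v = exp(s).
Apply parts 3 times (tabular method): alternate signs, differentiate u down to 0, integrate dv up.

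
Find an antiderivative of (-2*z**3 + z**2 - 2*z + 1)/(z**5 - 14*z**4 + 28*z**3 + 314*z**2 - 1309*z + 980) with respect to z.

Factor the denominator: (z - 7)**2*(z - 4)*(z - 1)*(z + 5).
Partial-fraction decomposition: 143/(3888*(z + 5)) + 1/(324*(z - 1)) - 119/(243*(z - 4)) + 583/(1296*(z - 7)) - 325/(108*(z - 7)**2).
Integrate each term; A/(z−a) gives A·log|z−a|; A/(z−a)² gives −A/(z−a).

583*log(z - 7)/1296 - 119*log(z - 4)/243 + log(z - 1)/324 + 143*log(z + 5)/3888 + 325/(108*z - 756) + C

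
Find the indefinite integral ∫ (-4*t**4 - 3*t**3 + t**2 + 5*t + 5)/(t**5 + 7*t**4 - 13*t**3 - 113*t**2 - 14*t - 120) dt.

Factor the denominator: (t - 4)*(t + 5)*(t + 6)*(t**2 + 1).
Partial-fraction decomposition: -4*(127*t + 15)/(8177*(t**2 + 1)) - 905/(74*(t + 6)) + 1060/(117*(t + 5)) - 235/(306*(t - 4)).
Integrate each term; A/(t−a) gives A·log|t−a|; the (Bt+D)/(t²+p²) term gives a log and an atan.

-235*log(t - 4)/306 + 1060*log(t + 5)/117 - 905*log(t + 6)/74 - 254*log(t**2 + 1)/8177 - 60*atan(t)/8177 + C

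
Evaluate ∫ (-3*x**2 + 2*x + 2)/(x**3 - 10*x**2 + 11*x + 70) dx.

-131*log(x - 7)/18 + 9*log(x - 5)/2 - 2*log(x + 2)/9 + C

Factor the denominator: (x - 7)*(x - 5)*(x + 2).
Partial-fraction decomposition: -2/(9*(x + 2)) + 9/(2*(x - 5)) - 131/(18*(x - 7)).
Integrate each term: A/(x−a) contributes A·log|x−a|.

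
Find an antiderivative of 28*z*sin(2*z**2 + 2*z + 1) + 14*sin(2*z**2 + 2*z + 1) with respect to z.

-7*cos(2*z**2 + 2*z + 1) + C

Let u = 2*z**2 + 2*z + 1, so du = (4*z + 2) dz.
Rewriting, the integral becomes 7·∫ sin(u) du = 7·-cos(u).
Substituting back, u = 2*z**2 + 2*z + 1.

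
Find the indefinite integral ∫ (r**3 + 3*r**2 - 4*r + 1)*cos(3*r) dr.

r**3*sin(3*r)/3 + r**2*sin(3*r) + r**2*cos(3*r)/3 - 14*r*sin(3*r)/9 + 2*r*cos(3*r)/3 + sin(3*r)/9 - 14*cos(3*r)/27 + C

Use integration by parts with u = r**3 + 3*r**2 - 4*r + 1, dv = cos(3*r) dr, so v = sin(3*r)/3.
Apply parts 3 times (tabular method): alternate signs, differentiate u down to 0, integrate dv up.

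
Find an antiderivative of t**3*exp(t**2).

Let u = t², du = 2t dt; rewrite as (1/2)∫ u^1·exp(1u) du.
Now integrate by parts 1 time.

(t**2 - 1)*exp(t**2)/2 + C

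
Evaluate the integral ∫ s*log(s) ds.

Use integration by parts with u = log(s), dv = s ds.
Then du = 1/s ds and v = s**2/2.

s**2*log(s)/2 - s**2/4 + C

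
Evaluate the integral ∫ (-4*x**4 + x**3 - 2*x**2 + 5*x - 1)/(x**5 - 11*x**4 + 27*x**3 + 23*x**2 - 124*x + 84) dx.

Factor the denominator: (x - 7)*(x - 3)*(x - 2)*(x - 1)*(x + 2).
Partial-fraction decomposition: -91/(540*(x + 2)) + 1/(36*(x - 1)) - 11/(4*(x - 2)) + 301/(40*(x - 3)) - 1865/(216*(x - 7)).
Integrate each term: A/(x−a) contributes A·log|x−a|.

-1865*log(x - 7)/216 + 301*log(x - 3)/40 - 11*log(x - 2)/4 + log(x - 1)/36 - 91*log(x + 2)/540 + C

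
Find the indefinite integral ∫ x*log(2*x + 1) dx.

x**2*log(2*x + 1)/2 - x**2/4 + x/4 - log(2*x + 1)/8 + C

Use integration by parts with u = log(2*x + 1), dv = x dx.
Then du = 2/(2*x + 1) dx and v = x**2/2.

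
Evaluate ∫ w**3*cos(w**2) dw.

Let u = w², du = 2w dw; rewrite as (1/2)∫ u^1·cos(1u) du.
Now integrate by parts 1 time.

w**2*sin(w**2)/2 + cos(w**2)/2 + C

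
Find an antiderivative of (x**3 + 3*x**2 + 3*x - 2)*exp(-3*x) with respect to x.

Use integration by parts with u = x**3 + 3*x**2 + 3*x - 2, dv = exp(-3*x) dx, so v = -exp(-3*x)/3.
Apply parts 3 times (tabular method): alternate signs, differentiate u down to 0, integrate dv up.

(-9*x**3 - 36*x**2 - 51*x + 1)*exp(-3*x)/27 + C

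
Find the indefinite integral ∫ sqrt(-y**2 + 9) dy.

y*sqrt(-y**2 + 9)/2 + 9*asin(y/3)/2 + C

Substitute y = 3·sin(θ), so dy = 3·cos(θ) dθ and the radical becomes sqrt(-y**2 + 9) = 3·cos(θ) by the Pythagorean identity.
Integrate the resulting trig expression in θ, then back-substitute θ = asin(y/3), sin(θ) = y/3, cos(θ) = sqrt(-y**2 + 9)/3 (absorbing any constant into C).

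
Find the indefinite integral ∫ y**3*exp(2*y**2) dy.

(2*y**2 - 1)*exp(2*y**2)/8 + C

Let u = y², du = 2y dy; rewrite as (1/2)∫ u^1·exp(2u) du.
Now integrate by parts 1 time.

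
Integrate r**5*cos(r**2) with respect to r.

r**4*sin(r**2)/2 + r**2*cos(r**2) - sin(r**2) + C

Let u = r², du = 2r dr; rewrite as (1/2)∫ u^2·cos(1u) du.
Now integrate by parts 2 times.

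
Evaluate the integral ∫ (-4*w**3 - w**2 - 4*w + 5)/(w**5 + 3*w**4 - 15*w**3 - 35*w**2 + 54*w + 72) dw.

Factor the denominator: (w - 3)*(w - 2)*(w + 1)*(w + 3)*(w + 4).
Partial-fraction decomposition: 29/(14*(w + 4)) - 29/(15*(w + 3)) + 1/(6*(w + 1)) + 13/(30*(w - 2)) - 31/(42*(w - 3)).
Integrate each term: A/(w−a) contributes A·log|w−a|.

-31*log(w - 3)/42 + 13*log(w - 2)/30 + log(w + 1)/6 - 29*log(w + 3)/15 + 29*log(w + 4)/14 + C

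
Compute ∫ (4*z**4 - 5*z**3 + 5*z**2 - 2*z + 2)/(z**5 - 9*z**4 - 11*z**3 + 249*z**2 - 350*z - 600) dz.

Factor the denominator: (z - 6)*(z - 5)*(z - 4)*(z + 1)*(z + 5).
Partial-fraction decomposition: 1631/(1980*(z + 5)) - 3/(140*(z + 1)) + 389/(45*(z - 4)) - 166/(5*(z - 5)) + 2137/(77*(z - 6)).
Integrate each term: A/(z−a) contributes A·log|z−a|.

2137*log(z - 6)/77 - 166*log(z - 5)/5 + 389*log(z - 4)/45 - 3*log(z + 1)/140 + 1631*log(z + 5)/1980 + C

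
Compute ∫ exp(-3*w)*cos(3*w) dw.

Let I denote the integral. Integrate by parts with u = cos(3*w), dv = exp(-3*w) dw, so v = -exp(-3*w)/3: I = -exp(-3*w)*cos(3*w)/3 − ∫ exp(-3*w)*sin(3*w) dw.
Apply parts again with u = sin(3*w), dv = exp(-3*w) dw: ∫ exp(-3*w)*sin(3*w) dw = -exp(-3*w)*sin(3*w)/3 + I. Substituting back brings back I: I = exp(-3*w)*sin(3*w)/3 - exp(-3*w)*cos(3*w)/3 − I.
Solving for I: (1 + 1)·I equals the remaining terms, so I = (1/2)·(exp(-3*w)*sin(3*w)/3 - exp(-3*w)*cos(3*w)/3).

exp(-3*w)*sin(3*w)/6 - exp(-3*w)*cos(3*w)/6 + C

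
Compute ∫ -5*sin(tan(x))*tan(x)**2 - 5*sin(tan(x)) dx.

5*cos(tan(x)) + C

Let u = tan(x), so du = (tan(x)**2 + 1) dx.
Rewriting, the integral becomes -5·∫ sin(u) du = -5·-cos(u).
Substituting back, u = tan(x).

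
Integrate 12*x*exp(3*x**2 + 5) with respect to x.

2*exp(3*x**2 + 5) + C

Let u = 3*x**2 + 5, so du = (6*x) dx.
Rewriting, the integral becomes 2·∫ e^u du = 2·e^u.
Substituting back, u = 3*x**2 + 5.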